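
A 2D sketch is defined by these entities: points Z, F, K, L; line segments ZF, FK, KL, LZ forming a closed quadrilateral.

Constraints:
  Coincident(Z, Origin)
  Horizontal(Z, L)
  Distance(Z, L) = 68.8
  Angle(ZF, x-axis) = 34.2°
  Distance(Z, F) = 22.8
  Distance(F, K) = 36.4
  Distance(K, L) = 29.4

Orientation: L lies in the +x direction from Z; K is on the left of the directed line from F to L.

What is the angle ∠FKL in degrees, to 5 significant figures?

102.66°

Z is at the origin; Z and L share the same y with |ZL| = 68.8 and L in +x, so L = (68.8, 0). ZF runs at 34.2° with |ZF| = 22.8, so F = (18.857, 12.816). K is determined by |FK| = 36.4 and |KL| = 29.4 together: it lies at the intersection of circle(F, 36.4) and circle(L, 29.4). With |FL| = 51.561, the foot of the radical line on FL is 30.247 from F and the perpendicular offset is √(36.4² − 30.247²) = 20.251. Taking the left-of-FL solution: K = (53.188, 24.913).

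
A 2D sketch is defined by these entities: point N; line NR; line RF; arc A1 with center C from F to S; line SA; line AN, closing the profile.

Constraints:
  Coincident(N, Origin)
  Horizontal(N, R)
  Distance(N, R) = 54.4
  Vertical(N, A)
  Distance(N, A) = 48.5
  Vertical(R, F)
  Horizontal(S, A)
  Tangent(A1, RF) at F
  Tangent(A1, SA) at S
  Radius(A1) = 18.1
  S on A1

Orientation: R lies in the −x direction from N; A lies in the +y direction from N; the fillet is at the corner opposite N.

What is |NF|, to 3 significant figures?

62.3

N is at the origin; N and R share the same y with |NR| = 54.4 and R on the −x side, so R = (-54.4, 0.00). N and A share the same x with |NA| = 48.5 and A on the +y side, so A = (0.00, 48.5). The virtual corner opposite N is at (-54.4, 48.5). A1 meets RF tangentially, so CF is at right angles to RF and tangency of A1 to SA means the radius CS is perpendicular to SA, with radius 18.1, so the center C sits 18.1 in from both sides at C = (-36.3, 30.4). That places the tangent points at F = (-54.4, 30.4) on RF and S = (-36.3, 48.5) on SA. Then |NF| = |F − N| = 62.3.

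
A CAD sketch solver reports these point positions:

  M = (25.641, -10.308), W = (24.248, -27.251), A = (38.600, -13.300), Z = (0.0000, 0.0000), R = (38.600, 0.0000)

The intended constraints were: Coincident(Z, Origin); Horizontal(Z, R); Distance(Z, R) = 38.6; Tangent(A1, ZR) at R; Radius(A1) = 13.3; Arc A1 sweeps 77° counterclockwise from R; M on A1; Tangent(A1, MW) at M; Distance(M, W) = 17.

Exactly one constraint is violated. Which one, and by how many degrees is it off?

Tangent(A1, MW) at M — off by 8.30°.

Z = (0.00, 0.00) ✓; Z.y = 0.00, R.y = 0.00 ✓; |ZR| = 38.60 ✓; ∠(AR, RZ) = 90.00° ✓; |AR| = 13.30 ✓; bearing(A→M) − bearing(A→R) = 77.00° ✓; |AM| = 13.30 ✓; ∠(AM, MW) = 81.70° ✗; |MW| = 17.00 ✓.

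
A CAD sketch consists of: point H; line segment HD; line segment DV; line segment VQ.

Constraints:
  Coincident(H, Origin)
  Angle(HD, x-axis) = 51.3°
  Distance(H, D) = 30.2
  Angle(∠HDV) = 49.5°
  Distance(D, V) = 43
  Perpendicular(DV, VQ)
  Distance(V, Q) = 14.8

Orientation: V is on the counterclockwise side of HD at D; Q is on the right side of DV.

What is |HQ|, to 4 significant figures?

44.42

H is at the origin; HD runs at 51.3° with length 30.2, so D = 30.2·(cos 51.3°, sin 51.3°) = (18.88, 23.57). ∠HDV = 49.5°, so DV runs at 51.3° + (180° − 49.5°) = 181.8° from the x-axis; with |DV| = 43.0, V = D + 43.0·(cos 181.8°, sin 181.8°) = (-24.10, 22.22). DV ⟂ VQ; with |VQ| = 14.8 on the right of DV, Q = V + 14.8·(-0.03141, 0.9995) = (-24.56, 37.01). Then |HQ| = |Q − H| = 44.42.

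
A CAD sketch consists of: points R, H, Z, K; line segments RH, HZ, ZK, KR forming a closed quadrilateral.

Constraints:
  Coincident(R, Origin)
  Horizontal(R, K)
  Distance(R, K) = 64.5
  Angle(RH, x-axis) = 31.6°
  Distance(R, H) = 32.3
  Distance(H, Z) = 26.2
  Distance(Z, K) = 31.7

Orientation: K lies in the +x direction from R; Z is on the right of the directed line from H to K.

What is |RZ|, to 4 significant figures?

34.99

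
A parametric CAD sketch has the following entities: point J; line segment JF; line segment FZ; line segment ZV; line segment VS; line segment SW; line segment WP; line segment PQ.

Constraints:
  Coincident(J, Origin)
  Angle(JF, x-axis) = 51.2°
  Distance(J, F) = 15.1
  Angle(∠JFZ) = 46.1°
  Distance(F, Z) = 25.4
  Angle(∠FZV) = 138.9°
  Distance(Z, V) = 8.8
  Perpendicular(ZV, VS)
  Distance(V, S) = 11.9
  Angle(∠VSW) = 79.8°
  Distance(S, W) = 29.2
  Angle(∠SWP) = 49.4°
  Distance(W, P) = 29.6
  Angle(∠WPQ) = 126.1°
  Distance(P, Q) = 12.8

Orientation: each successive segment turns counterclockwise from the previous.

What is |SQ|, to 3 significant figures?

21.7

J is at the origin; JF runs at 51.2° with length 15.1, so F = (9.46, 11.8). ∠JFZ = 46.1° gives FZ at -175° from the x-axis; with |FZ| = 25.4, Z = (-15.8, 9.51). ∠FZV = 138.9° gives ZV at -134° from the x-axis; with |ZV| = 8.8, V = (-21.9, 3.16). ZV is perpendicular to VS, so VS runs at -43.8°; with |VS| = 11.9, S = (-13.3, -5.08). ∠VSW = 79.8° gives SW at 56.4° from the x-axis; with |SW| = 29.2, W = (2.82, 19.2). ∠SWP = 49.4° gives WP at -173° from the x-axis; with |WP| = 29.6, P = (-26.6, 15.6). ∠WPQ = 126.1° gives PQ at -119° from the x-axis; with |PQ| = 12.8, Q = (-32.8, 4.45). Then |SQ| = |Q − S| = 21.7.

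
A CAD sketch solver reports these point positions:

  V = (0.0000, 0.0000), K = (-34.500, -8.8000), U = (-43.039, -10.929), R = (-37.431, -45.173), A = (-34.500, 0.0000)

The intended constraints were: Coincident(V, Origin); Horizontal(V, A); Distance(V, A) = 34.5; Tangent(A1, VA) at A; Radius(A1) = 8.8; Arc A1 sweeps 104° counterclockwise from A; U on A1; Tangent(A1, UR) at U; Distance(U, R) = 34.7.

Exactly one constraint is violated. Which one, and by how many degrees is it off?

Tangent(A1, UR) at U — off by 4.70°.

V = (0.00, 0.00) ✓; V.y = 0.00, A.y = 0.00 ✓; |VA| = 34.50 ✓; ∠(KA, AV) = 90.00° ✓; |KA| = 8.800 ✓; bearing(K→U) − bearing(K→A) = 104.0° ✓; |KU| = 8.800 ✓; ∠(KU, UR) = 94.70° ✗; |UR| = 34.70 ✓.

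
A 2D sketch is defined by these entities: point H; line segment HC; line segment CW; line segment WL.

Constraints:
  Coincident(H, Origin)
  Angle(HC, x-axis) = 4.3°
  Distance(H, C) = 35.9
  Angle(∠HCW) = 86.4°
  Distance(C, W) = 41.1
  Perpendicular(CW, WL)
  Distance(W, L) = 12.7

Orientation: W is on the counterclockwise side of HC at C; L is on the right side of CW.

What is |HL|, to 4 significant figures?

62.16

∠HCW = 86.4°, so CW runs at 4.3° + (180° − 86.4°) = 97.90° from the x-axis; with |CW| = 41.1, W = C + 41.1·(cos 97.90°, sin 97.90°) = (30.15, 43.40). The perpendicularity gives WL at right angles to CW; with |WL| = 12.7 on the right of CW, L = W + 12.7·(0.9905, 0.1374) = (42.73, 45.15). Then |HL| = |L − H| = 62.16.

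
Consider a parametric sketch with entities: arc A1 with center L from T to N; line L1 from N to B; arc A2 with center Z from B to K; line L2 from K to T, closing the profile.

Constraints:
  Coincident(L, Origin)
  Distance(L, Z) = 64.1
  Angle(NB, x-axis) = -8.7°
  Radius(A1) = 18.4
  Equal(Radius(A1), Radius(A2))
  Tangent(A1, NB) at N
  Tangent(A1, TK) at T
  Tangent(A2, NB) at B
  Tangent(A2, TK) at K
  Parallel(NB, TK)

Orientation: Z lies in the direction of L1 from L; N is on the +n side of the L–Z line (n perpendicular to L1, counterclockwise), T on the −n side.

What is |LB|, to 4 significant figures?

66.69

The slot axis is L1's direction at -8.7°, so u = (cos -8.7°, sin -8.7°) = (0.9885, -0.1513) and n = (−sin -8.7°, cos -8.7°) = (0.1513, 0.9885). L is at the origin and Z lies 64.1 along u from L, so Z = 64.1·u = (63.36, -9.696). Tangency of A1 to both parallel lines with radius 18.4 puts N and T at L ± 18.4·n: N = (2.783, 18.19), T = (-2.783, -18.19). Equal radii place B and K the same way about Z: B = Z + 18.4·n = (66.15, 8.492), K = Z − 18.4·n = (60.58, -27.88). Then |LB| = |B − L| = 66.69.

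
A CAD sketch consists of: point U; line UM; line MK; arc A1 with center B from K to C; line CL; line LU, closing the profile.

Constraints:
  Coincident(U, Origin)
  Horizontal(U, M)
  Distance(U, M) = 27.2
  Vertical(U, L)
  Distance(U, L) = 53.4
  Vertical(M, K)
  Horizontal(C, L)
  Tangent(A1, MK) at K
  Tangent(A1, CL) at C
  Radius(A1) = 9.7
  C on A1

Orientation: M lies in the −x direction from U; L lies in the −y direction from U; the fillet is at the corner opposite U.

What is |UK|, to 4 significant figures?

51.47

U is at the origin; UM is horizontal with |UM| = 27.2 and M on the −x side, so M = (-27.20, 0.000). UL is vertical with |UL| = 53.4 and L on the −y side, so L = (0.000, -53.40). The virtual corner opposite U is at (-27.20, -53.40). A1 meets MK tangentially, so BK is at right angles to MK and the tangent condition forces BC to be normal to CL, with radius 9.7, so the center B sits 9.7 in from both sides at B = (-17.50, -43.70). That places the tangent points at K = (-27.20, -43.70) on MK and C = (-17.50, -53.40) on CL. Then |UK| = |K − U| = 51.47.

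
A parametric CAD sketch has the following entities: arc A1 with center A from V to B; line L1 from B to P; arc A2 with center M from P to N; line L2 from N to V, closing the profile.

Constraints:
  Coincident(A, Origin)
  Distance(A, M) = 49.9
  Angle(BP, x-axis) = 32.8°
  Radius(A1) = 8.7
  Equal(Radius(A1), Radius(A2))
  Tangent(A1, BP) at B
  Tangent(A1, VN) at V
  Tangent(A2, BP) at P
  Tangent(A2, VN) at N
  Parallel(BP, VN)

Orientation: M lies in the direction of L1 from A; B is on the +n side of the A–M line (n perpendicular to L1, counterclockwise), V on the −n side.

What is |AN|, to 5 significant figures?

50.653

Tangency of A1 to both parallel lines with radius 8.7 puts B and V at A ± 8.7·n: B = (-4.7129, 7.3129), V = (4.7129, -7.3129). Equal radii place P and N the same way about M: P = M + 8.7·n = (37.231, 34.344), N = M − 8.7·n = (46.657, 19.718). Then |AN| = |N − A| = 50.653.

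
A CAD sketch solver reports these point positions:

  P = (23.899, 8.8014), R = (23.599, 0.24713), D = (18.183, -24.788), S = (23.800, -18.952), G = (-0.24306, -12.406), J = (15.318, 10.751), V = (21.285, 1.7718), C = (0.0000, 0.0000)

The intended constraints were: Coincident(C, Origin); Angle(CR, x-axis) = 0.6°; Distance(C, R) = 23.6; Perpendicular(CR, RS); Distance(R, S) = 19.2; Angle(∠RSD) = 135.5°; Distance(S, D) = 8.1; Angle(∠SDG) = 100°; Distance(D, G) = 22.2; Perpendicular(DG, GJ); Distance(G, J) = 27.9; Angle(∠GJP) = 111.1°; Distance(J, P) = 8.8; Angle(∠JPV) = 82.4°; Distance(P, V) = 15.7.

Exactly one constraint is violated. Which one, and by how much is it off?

Distance(P, V) = 15.7 — off by 8.20.

C = (0.00, 0.00) ✓; CR at 0.6000° ✓; |CR| = 23.60 ✓; ∠(CR, RS) = 90.00° ✓; |RS| = 19.20 ✓; ∠RSD = 135.5° ✓; |SD| = 8.100 ✓; ∠SDG = 100.0° ✓; |DG| = 22.20 ✓; ∠(DG, GJ) = 90.00° ✓; |GJ| = 27.90 ✓; ∠GJP = 111.1° ✓; |JP| = 8.800 ✓; ∠JPV = 82.40° ✓; |PV| = 7.500 ✗.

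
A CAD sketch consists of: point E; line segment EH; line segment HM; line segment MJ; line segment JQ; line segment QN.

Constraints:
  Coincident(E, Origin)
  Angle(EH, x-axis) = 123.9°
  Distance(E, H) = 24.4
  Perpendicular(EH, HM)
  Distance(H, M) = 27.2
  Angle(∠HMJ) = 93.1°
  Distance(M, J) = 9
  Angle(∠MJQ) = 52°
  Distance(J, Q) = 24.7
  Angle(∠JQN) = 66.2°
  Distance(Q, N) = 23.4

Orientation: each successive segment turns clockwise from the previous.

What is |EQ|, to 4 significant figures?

30.46

E is at the origin; EH runs at 123.9° with length 24.4, so H = (-13.61, 20.25). The perpendicularity gives HM at right angles to EH, so HM runs at 33.90°; with |HM| = 27.2, M = (8.967, 35.42). ∠HMJ = 93.1° gives MJ at -53.00° from the x-axis; with |MJ| = 9.0, J = (14.38, 28.24). ∠MJQ = 52.0° gives JQ at 179.0° from the x-axis; with |JQ| = 24.7, Q = (-10.31, 28.67). Then |EQ| = |Q − E| = 30.46.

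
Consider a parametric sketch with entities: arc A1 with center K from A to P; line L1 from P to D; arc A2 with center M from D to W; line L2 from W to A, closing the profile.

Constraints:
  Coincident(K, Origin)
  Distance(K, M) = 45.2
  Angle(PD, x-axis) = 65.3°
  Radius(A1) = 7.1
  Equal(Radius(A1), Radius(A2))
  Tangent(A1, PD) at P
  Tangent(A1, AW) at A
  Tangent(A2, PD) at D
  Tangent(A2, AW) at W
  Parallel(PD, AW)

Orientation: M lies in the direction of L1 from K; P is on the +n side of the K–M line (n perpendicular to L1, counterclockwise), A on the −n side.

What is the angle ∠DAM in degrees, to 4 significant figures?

8.514°

Tangency of A1 to both parallel lines with radius 7.1 puts P and A at K ± 7.1·n: P = (-6.450, 2.967), A = (6.450, -2.967). Equal radii place D and W the same way about M: D = M + 7.1·n = (12.44, 44.03), W = M − 7.1·n = (25.34, 38.10). Then cos ∠DAM = AD·AM / (|AD||AM|), giving 8.514°.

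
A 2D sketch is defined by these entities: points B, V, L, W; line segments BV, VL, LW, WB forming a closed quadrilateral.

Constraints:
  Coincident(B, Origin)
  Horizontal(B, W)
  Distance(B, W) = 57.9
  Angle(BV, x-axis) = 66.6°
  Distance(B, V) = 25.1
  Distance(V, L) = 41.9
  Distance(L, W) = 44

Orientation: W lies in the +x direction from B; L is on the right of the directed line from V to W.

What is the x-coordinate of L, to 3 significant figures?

17.8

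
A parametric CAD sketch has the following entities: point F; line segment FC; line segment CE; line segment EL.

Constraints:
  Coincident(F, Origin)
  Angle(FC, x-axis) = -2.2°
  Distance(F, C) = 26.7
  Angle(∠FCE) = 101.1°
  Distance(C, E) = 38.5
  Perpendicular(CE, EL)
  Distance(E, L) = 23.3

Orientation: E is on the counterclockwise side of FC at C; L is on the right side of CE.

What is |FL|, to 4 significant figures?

65.99

∠FCE = 101.1°, so CE runs at -2.2° + (180° − 101.1°) = 76.70° from the x-axis; with |CE| = 38.5, E = C + 38.5·(cos 76.70°, sin 76.70°) = (35.54, 36.44). CE ⟂ EL; with |EL| = 23.3 on the right of CE, L = E + 23.3·(0.9732, -0.2300) = (58.21, 31.08). Then |FL| = |L − F| = 65.99.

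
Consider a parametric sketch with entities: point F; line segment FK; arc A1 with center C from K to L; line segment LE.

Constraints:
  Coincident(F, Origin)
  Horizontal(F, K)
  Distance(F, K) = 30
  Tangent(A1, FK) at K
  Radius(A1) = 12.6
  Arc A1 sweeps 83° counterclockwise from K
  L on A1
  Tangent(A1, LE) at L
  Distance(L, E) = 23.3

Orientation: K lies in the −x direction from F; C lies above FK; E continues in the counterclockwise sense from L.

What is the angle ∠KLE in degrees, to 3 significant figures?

138°

F is at the origin; FK is horizontal with |FK| = 30.0 and K on the −x side, so K = (-30.0, 0.00). A1 meets FK tangentially, so CK is at right angles to FK, so C = K + (0, 12.6) = (-30.0, 12.6). On A1, K sits at bearing -90° from C; an 83° counterclockwise sweep puts L at bearing -7°, so L = C + 12.6·(cos -7°, sin -7°) = (-17.5, 11.1). Tangency of A1 to LE means the radius CL is perpendicular to LE, so LE runs along (−sin -7°, cos -7°); with |LE| = 23.3, E = (-14.7, 34.2). Then cos ∠KLE = LK·LE / (|LK||LE|), giving 138°.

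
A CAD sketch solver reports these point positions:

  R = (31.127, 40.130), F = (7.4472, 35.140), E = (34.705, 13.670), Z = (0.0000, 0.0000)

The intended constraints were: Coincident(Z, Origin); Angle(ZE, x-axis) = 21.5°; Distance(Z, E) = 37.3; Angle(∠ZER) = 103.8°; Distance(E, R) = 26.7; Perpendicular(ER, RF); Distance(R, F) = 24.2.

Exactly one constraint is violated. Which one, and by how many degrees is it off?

Perpendicular(ER, RF) — off by 4.20°.

Z = (0.00, 0.00) ✓; ZE at 21.50° ✓; |ZE| = 37.30 ✓; ∠ZER = 103.8° ✓; |ER| = 26.70 ✓; ∠(ER, RF) = 94.20° ✗; |RF| = 24.20 ✓.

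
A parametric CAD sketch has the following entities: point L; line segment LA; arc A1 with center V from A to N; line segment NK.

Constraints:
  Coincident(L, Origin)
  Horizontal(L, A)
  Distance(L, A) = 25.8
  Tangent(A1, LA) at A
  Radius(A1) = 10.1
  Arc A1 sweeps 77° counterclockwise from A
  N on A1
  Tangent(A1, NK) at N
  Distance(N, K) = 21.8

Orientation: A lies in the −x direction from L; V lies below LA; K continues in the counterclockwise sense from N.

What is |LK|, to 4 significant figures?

49.89

L is at the origin; L and A share the same y with |LA| = 25.8 and A on the −x side, so A = (-25.80, 0.000). A1 meets LA tangentially, so VA is at right angles to LA, so V = A + (0, -10.1) = (-25.80, -10.10). On A1, A sits at bearing 90° from V; a 77° counterclockwise sweep puts N at bearing 167°, so N = V + 10.1·(cos 167°, sin 167°) = (-35.64, -7.828). The tangent condition forces VN to be normal to NK, so NK runs along (−sin 167°, cos 167°); with |NK| = 21.8, K = (-40.55, -29.07). Then |LK| = |K − L| = 49.89.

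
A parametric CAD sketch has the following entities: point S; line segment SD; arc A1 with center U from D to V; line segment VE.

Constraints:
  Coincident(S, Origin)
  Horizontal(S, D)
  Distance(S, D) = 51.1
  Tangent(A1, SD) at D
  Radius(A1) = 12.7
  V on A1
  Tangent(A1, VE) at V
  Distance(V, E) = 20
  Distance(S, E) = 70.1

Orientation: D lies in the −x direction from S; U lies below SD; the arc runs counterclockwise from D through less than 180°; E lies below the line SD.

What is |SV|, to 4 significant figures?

65.28

Checks: |UV| = 12.70 ✓; ∠(UV, VE) = 90.00° ✓; |VE| = 20.00 ✓; |SE| = 70.10 ✓.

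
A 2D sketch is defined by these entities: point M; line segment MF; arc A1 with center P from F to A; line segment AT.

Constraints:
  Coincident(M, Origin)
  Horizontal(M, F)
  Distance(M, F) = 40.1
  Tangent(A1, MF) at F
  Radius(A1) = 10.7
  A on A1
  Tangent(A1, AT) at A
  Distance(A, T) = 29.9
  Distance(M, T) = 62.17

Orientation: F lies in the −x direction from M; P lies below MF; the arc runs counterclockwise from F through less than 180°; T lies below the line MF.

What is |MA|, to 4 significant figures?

52.16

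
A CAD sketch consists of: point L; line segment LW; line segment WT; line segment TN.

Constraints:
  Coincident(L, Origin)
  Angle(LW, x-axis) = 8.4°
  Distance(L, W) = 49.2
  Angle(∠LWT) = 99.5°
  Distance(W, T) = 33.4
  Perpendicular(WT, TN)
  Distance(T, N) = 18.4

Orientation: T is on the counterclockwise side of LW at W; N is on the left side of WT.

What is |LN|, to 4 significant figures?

51.30

∠LWT = 99.5°, so WT runs at 8.4° + (180° − 99.5°) = 88.90° from the x-axis; with |WT| = 33.4, T = W + 33.4·(cos 88.90°, sin 88.90°) = (49.31, 40.58). WT is perpendicular to TN; with |TN| = 18.4 on the left of WT, N = T + 18.4·(-0.9998, 0.01920) = (30.92, 40.93). Then |LN| = |N − L| = 51.30.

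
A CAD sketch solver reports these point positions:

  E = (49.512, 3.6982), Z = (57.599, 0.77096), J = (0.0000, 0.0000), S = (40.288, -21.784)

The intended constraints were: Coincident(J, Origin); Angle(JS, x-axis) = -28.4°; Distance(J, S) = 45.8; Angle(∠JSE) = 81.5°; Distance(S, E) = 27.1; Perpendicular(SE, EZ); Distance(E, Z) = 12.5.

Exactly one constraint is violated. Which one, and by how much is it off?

Distance(E, Z) = 12.5 — off by 3.90.

J = (0.00, 0.00) ✓; JS at -28.40° ✓; |JS| = 45.80 ✓; ∠JSE = 81.50° ✓; |SE| = 27.10 ✓; ∠(SE, EZ) = 90.00° ✓; |EZ| = 8.600 ✗.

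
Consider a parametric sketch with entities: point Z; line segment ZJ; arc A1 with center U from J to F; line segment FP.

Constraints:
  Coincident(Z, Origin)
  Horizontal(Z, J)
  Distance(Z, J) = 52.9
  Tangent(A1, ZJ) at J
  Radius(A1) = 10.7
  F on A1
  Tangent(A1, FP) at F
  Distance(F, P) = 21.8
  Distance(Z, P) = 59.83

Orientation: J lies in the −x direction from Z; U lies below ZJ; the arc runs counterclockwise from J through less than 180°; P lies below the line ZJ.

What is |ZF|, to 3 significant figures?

63.9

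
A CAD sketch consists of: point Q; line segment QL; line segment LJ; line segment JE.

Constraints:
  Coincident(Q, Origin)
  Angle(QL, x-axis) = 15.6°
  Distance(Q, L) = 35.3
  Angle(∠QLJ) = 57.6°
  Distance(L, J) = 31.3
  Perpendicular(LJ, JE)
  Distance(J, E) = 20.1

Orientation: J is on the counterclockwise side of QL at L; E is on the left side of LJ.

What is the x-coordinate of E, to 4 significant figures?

-2.710

Q is at the origin; QL runs at 15.6° with length 35.3, so L = 35.3·(cos 15.6°, sin 15.6°) = (34.00, 9.493). ∠QLJ = 57.6°, so LJ runs at 15.6° + (180° − 57.6°) = 138.0° from the x-axis; with |LJ| = 31.3, J = L + 31.3·(cos 138.0°, sin 138.0°) = (10.74, 30.44). LJ is perpendicular to JE; with |JE| = 20.1 on the left of LJ, E = J + 20.1·(-0.6691, -0.7431) = (-2.710, 15.50). So E.x = -2.710.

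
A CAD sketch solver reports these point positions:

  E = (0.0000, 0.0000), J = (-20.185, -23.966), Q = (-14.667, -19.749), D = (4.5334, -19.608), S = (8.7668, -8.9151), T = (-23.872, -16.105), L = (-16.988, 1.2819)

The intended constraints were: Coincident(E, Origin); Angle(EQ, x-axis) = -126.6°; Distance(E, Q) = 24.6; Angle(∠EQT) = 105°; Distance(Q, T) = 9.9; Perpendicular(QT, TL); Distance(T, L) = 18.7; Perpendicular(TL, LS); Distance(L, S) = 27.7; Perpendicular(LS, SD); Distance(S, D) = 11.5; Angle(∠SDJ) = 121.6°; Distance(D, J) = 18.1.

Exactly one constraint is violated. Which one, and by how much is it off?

Distance(D, J) = 18.1 — off by 7.00.

E = (0.00, 0.00) ✓; EQ at -126.6° ✓; |EQ| = 24.60 ✓; ∠EQT = 105.0° ✓; |QT| = 9.900 ✓; ∠(QT, TL) = 90.00° ✓; |TL| = 18.70 ✓; ∠(TL, LS) = 90.00° ✓; |LS| = 27.70 ✓; ∠(LS, SD) = 90.00° ✓; |SD| = 11.50 ✓; ∠SDJ = 121.6° ✓; |DJ| = 25.10 ✗.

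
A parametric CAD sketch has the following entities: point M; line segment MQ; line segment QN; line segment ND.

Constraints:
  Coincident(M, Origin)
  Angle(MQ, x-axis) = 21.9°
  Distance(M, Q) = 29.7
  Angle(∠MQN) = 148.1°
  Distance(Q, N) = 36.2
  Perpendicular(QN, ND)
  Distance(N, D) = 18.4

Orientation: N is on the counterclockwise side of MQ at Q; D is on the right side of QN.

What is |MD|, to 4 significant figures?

70.24

M is at the origin; MQ runs at 21.9° with length 29.7, so Q = 29.7·(cos 21.9°, sin 21.9°) = (27.56, 11.08). ∠MQN = 148.1°, so QN runs at 21.9° + (180° − 148.1°) = 53.80° from the x-axis; with |QN| = 36.2, N = Q + 36.2·(cos 53.80°, sin 53.80°) = (48.94, 40.29). The perpendicularity gives ND at right angles to QN; with |ND| = 18.4 on the right of QN, D = N + 18.4·(0.8070, -0.5906) = (63.78, 29.42). Then |MD| = |D − M| = 70.24.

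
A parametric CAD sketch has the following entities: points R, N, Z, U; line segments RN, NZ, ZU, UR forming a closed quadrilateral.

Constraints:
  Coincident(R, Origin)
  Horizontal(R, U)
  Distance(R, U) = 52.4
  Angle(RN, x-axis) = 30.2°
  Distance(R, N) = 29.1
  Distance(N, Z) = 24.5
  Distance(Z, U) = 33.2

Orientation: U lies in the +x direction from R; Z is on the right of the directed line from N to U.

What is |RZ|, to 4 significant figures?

22.63

R is at the origin; RU is horizontal with |RU| = 52.4 and U in +x, so U = (52.4, 0). RN runs at 30.2° with |RN| = 29.1, so N = (25.15, 14.64). Z is determined by |NZ| = 24.5 and |ZU| = 33.2 together: it lies at the intersection of circle(N, 24.5) and circle(U, 33.2). With |NU| = 30.93, the foot of the radical line on NU is 7.352 from N and the perpendicular offset is √(24.5² − 7.352²) = 23.37. Taking the right-of-NU solution: Z = (20.57, -9.430).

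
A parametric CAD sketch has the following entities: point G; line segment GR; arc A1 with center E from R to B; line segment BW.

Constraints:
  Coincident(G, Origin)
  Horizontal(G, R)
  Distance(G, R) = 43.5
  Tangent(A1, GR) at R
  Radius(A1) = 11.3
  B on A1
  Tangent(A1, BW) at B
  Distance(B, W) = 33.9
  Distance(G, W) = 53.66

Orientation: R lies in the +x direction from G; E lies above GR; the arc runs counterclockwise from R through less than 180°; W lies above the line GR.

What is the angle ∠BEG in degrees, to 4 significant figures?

154.1°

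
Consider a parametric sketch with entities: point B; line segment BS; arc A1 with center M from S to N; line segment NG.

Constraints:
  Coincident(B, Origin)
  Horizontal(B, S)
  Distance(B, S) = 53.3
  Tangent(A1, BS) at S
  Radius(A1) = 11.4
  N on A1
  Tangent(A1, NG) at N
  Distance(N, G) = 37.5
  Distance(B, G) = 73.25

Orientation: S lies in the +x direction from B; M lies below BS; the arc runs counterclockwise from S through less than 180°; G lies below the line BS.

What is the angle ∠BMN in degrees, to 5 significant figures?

28.501°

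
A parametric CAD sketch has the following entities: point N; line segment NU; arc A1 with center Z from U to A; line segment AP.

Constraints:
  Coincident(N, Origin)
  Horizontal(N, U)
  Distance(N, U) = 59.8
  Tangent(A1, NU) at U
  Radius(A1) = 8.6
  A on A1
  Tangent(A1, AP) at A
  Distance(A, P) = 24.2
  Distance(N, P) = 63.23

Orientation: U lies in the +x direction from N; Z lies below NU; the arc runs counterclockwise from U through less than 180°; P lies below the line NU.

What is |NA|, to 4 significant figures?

52.10

Checks: ∠(ZU, UN) = 90.00° ✓; |ZU| = 8.600 ✓; |ZA| = 8.600 ✓; ∠(ZA, AP) = 90.00° ✓; |AP| = 24.20 ✓; |NP| = 63.23 ✓.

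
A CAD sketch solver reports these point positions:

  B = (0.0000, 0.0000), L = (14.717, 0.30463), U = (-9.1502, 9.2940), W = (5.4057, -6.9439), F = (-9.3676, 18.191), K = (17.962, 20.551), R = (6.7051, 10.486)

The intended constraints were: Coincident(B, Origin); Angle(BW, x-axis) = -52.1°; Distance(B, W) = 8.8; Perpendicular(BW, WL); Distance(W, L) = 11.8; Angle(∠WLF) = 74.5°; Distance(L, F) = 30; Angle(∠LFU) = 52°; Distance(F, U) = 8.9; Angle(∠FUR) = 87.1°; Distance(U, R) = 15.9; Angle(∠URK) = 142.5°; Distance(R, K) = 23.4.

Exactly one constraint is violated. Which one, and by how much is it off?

Distance(R, K) = 23.4 — off by 8.30.

B = (0.00, 0.00) ✓; BW at -52.10° ✓; |BW| = 8.800 ✓; ∠(BW, WL) = 90.00° ✓; |WL| = 11.80 ✓; ∠WLF = 74.50° ✓; |LF| = 30.00 ✓; ∠LFU = 52.00° ✓; |FU| = 8.900 ✓; ∠FUR = 87.10° ✓; |UR| = 15.90 ✓; ∠URK = 142.5° ✓; |RK| = 15.10 ✗.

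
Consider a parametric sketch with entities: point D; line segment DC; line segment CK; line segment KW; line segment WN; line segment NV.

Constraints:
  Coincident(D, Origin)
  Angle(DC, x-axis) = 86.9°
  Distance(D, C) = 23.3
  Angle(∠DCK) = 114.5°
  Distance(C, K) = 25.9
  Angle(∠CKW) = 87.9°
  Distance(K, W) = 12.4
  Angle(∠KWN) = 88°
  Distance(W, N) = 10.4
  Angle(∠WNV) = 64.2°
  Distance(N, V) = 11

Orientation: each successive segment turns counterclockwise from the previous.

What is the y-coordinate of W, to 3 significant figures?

24.1

D is at the origin; DC runs at 86.9° with length 23.3, so C = (1.26, 23.3). ∠DCK = 114.5° gives CK at 152° from the x-axis; with |CK| = 25.9, K = (-21.7, 35.3). ∠CKW = 87.9° gives KW at -116° from the x-axis; with |KW| = 12.4, W = (-27.0, 24.1). So W.y = 24.1.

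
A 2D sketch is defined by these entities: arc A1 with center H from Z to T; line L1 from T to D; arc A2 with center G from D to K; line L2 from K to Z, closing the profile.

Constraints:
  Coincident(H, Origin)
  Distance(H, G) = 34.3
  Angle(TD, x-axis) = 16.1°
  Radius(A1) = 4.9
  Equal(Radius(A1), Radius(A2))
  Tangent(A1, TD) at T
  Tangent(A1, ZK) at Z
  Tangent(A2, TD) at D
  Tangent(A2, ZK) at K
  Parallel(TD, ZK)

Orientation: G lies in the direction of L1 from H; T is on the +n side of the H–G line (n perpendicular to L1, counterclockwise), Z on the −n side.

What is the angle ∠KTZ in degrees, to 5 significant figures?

74.055°

Tangency of A1 to both parallel lines with radius 4.9 puts T and Z at H ± 4.9·n: T = (-1.3588, 4.7078), Z = (1.3588, -4.7078). Equal radii place D and K the same way about G: D = G + 4.9·n = (31.596, 14.220), K = G − 4.9·n = (34.314, 4.8041). Then cos ∠KTZ = TK·TZ / (|TK||TZ|), giving 74.055°.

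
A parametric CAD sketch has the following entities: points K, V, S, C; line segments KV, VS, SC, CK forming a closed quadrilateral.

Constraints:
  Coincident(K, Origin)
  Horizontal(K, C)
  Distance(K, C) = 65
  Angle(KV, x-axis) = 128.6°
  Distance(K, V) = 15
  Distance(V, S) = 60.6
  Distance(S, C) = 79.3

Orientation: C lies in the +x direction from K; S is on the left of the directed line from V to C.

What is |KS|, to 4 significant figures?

67.86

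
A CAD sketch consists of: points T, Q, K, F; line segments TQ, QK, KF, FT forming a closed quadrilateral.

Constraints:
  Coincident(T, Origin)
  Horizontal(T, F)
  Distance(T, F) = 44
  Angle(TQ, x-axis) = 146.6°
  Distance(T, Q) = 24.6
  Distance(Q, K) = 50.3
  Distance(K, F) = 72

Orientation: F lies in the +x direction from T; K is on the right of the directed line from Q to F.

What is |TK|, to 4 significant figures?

40.85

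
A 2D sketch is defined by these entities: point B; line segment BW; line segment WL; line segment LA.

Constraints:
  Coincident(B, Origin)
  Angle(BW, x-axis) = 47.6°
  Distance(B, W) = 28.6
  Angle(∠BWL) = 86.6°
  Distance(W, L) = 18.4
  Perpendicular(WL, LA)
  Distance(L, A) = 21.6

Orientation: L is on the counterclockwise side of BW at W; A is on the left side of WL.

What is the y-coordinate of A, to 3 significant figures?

15.9

∠BWL = 86.6°, so WL runs at 47.6° + (180° − 86.6°) = 141° from the x-axis; with |WL| = 18.4, L = W + 18.4·(cos 141°, sin 141°) = (4.99, 32.7). WL is perpendicular to LA; with |LA| = 21.6 on the left of WL, A = L + 21.6·(-0.629, -0.777) = (-8.61, 15.9). So A.y = 15.9.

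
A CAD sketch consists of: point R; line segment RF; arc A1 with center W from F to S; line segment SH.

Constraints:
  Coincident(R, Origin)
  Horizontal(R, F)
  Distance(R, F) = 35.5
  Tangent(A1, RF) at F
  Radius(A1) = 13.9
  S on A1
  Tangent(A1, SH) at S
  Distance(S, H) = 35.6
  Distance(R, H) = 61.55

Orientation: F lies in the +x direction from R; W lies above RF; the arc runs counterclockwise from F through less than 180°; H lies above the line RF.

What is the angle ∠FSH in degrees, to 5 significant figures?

122.38°

Checks: R.y = 0.00, F.y = 0.00 ✓; |WS| = 13.90 ✓; ∠(WS, SH) = 90.00° ✓; |SH| = 35.60 ✓; |RH| = 61.55 ✓.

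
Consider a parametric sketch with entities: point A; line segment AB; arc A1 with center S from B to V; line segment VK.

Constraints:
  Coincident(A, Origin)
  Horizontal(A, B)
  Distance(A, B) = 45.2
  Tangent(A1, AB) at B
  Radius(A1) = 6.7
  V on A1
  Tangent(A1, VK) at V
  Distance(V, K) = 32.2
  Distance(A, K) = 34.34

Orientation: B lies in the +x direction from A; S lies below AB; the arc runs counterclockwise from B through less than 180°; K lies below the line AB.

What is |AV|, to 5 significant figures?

40.013

A is at the origin; A and B share the same y with |AB| = 45.2 and B on the +x side, so B = (45.200, 0.0000). Tangency of A1 to AB means the radius SB is perpendicular to AB, so S = B + (0, -6.7) = (45.200, -6.7000). Since SV ⟂ VK (tangency), |SK| = √(6.7² + 32.2²) = 32.890 regardless of where V sits on A1. So K lies on both circle(A, 34.34) and circle(S, 32.890); the below-AB intersection is K = (20.042, -27.885). V is the foot of the tangent from K: V = (39.931, -2.5616).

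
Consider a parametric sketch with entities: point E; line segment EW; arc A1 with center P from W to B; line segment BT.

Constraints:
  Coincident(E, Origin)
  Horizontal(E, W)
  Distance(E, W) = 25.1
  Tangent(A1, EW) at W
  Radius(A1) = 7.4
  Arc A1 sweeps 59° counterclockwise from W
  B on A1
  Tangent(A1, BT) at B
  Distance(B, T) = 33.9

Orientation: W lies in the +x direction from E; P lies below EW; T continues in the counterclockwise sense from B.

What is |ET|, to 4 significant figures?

32.67

E is at the origin; EW is horizontal with |EW| = 25.1 and W on the +x side, so W = (25.10, 0.000). Tangency of A1 to EW means the radius PW is perpendicular to EW, so P = W + (0, -7.4) = (25.10, -7.400). On A1, W sits at bearing 90° from P; a 59° counterclockwise sweep puts B at bearing 149°, so B = P + 7.4·(cos 149°, sin 149°) = (18.76, -3.589). Since A1 is tangent to BT there, PB ⟂ BT, so BT runs along (−sin 149°, cos 149°); with |BT| = 33.9, T = (1.297, -32.65). Then |ET| = |T − E| = 32.67.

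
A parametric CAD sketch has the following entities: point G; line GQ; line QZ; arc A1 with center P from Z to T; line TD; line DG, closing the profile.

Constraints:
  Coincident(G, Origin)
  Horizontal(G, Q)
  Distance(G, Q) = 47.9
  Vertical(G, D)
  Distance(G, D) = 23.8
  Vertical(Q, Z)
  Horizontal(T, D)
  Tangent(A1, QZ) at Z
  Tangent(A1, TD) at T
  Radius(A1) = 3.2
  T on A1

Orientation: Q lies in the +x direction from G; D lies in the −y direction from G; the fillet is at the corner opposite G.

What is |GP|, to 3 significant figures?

49.2

G is at the origin; G and Q share the same y with |GQ| = 47.9 and Q on the +x side, so Q = (47.9, 0.00). G and D share the same x with |GD| = 23.8 and D on the −y side, so D = (0.00, -23.8). The virtual corner opposite G is at (47.9, -23.8). The tangent condition forces PZ to be normal to QZ and tangency of A1 to TD means the radius PT is perpendicular to TD, with radius 3.2, so the center P sits 3.2 in from both sides at P = (44.7, -20.6). Then |GP| = |P − G| = 49.2.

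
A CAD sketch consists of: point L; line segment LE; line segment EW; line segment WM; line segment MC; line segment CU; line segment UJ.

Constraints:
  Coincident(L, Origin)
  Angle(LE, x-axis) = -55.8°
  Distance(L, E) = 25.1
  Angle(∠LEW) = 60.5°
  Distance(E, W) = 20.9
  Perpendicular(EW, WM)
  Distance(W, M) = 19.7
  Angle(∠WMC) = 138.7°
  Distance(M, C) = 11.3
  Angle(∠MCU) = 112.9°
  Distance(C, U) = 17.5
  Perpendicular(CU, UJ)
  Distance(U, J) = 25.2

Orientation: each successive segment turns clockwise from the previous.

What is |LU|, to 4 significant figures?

15.54

∠WMC = 138.7° gives MC at 53.40° from the x-axis; with |MC| = 11.3, C = (-1.598, 6.233). ∠MCU = 112.9° gives CU at -13.70° from the x-axis; with |CU| = 17.5, U = (15.40, 2.089). Then |LU| = |U − L| = 15.54.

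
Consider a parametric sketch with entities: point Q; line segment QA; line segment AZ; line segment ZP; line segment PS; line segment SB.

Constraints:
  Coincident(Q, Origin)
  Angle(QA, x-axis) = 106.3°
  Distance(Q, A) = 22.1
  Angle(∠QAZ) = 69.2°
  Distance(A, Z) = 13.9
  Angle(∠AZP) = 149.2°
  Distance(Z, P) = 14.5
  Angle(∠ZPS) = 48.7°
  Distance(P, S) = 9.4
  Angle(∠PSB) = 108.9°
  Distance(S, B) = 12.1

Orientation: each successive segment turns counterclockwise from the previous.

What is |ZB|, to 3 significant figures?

3.79

Q is at the origin; QA runs at 106.3° with length 22.1, so A = (-6.20, 21.2). ∠QAZ = 69.2° gives AZ at -143° from the x-axis; with |AZ| = 13.9, Z = (-17.3, 12.8). ∠AZP = 149.2° gives ZP at -112° from the x-axis; with |ZP| = 14.5, P = (-22.7, -0.608). ∠ZPS = 48.7° gives PS at 19.2° from the x-axis; with |PS| = 9.4, S = (-13.9, 2.48). ∠PSB = 108.9° gives SB at 90.3° from the x-axis; with |SB| = 12.1, B = (-13.9, 14.6). Then |ZB| = |B − Z| = 3.79.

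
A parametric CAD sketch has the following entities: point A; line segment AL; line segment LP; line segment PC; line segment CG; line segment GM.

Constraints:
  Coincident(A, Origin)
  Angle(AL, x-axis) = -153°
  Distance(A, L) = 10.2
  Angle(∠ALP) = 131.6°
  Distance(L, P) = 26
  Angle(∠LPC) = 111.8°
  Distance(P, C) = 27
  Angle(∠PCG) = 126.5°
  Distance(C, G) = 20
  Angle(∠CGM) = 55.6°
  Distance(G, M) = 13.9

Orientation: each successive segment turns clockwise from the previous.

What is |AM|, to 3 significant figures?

34.4

∠PCG = 126.5° gives CG at 36.9° from the x-axis; with |CG| = 20.0, G = (-17.5, 43.9). ∠CGM = 55.6° gives GM at -87.5° from the x-axis; with |GM| = 13.9, M = (-16.9, 30.0). Then |AM| = |M − A| = 34.4.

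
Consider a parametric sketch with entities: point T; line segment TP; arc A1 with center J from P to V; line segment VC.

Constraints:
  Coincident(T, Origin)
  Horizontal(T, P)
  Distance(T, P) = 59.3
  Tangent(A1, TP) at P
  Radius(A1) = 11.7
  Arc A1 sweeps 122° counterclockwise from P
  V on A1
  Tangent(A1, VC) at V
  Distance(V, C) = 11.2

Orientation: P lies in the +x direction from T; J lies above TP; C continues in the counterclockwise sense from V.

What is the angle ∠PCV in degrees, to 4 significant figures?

40.28°

T is at the origin; T and P share the same y with |TP| = 59.3 and P on the +x side, so P = (59.30, 0.000). A1 meets TP tangentially, so JP is at right angles to TP, so J = P + (0, 11.7) = (59.30, 11.70). On A1, P sits at bearing -90° from J; a 122° counterclockwise sweep puts V at bearing 32°, so V = J + 11.7·(cos 32°, sin 32°) = (69.22, 17.90). A1 meets VC tangentially, so JV is at right angles to VC, so VC runs along (−sin 32°, cos 32°); with |VC| = 11.2, C = (63.29, 27.40). Then cos ∠PCV = CP·CV / (|CP||CV|), giving 40.28°.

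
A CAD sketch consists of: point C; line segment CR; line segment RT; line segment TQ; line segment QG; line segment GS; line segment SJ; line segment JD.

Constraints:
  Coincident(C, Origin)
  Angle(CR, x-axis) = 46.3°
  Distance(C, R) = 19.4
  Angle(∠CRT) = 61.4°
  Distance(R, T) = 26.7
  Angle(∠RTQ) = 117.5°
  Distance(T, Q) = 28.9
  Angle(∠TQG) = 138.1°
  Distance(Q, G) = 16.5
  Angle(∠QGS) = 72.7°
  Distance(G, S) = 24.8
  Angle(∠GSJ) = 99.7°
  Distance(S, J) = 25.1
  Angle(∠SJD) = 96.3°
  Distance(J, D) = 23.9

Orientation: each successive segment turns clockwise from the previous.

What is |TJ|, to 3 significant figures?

5.85

∠QGS = 72.7° gives GS at 76.0° from the x-axis; with |GS| = 24.8, S = (-9.32, -8.80). ∠GSJ = 99.7° gives SJ at -4.30° from the x-axis; with |SJ| = 25.1, J = (15.7, -10.7). Then |TJ| = |J − T| = 5.85.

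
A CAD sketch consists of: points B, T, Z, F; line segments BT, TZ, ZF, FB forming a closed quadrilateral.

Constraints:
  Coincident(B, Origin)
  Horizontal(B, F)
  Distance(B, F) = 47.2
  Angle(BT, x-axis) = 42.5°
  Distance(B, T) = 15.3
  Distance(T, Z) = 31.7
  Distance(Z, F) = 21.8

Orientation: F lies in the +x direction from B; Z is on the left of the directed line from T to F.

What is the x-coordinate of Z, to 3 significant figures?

41.2

Checks: |TZ| = 31.70 ✓; |ZF| = 21.80 ✓.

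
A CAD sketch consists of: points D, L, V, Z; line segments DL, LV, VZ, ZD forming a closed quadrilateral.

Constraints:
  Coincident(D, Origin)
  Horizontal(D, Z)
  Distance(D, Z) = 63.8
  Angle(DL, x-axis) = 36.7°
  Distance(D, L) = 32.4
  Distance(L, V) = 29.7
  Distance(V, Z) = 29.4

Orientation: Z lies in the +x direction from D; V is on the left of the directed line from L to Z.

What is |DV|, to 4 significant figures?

61.15

D is at the origin; DZ is horizontal with |DZ| = 63.8 and Z in +x, so Z = (63.8, 0). DL runs at 36.7° with |DL| = 32.4, so L = (25.98, 19.36). V is determined by |LV| = 29.7 and |VZ| = 29.4 together: it lies at the intersection of circle(L, 29.7) and circle(Z, 29.4). With |LZ| = 42.49, the foot of the radical line on LZ is 21.45 from L and the perpendicular offset is √(29.7² − 21.45²) = 20.54. Taking the left-of-LZ solution: V = (54.43, 27.87).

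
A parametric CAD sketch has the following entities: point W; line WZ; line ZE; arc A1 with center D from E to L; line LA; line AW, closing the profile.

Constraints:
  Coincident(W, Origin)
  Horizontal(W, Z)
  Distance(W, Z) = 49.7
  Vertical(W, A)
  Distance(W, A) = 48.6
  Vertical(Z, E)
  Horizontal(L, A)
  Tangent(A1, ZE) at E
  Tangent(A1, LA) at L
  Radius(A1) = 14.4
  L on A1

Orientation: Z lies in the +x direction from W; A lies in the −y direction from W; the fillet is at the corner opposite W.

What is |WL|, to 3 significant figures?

60.1

The virtual corner opposite W is at (49.7, -48.6). Since A1 is tangent to ZE there, DE ⟂ ZE and the tangent condition forces DL to be normal to LA, with radius 14.4, so the center D sits 14.4 in from both sides at D = (35.3, -34.2). That places the tangent points at E = (49.7, -34.2) on ZE and L = (35.3, -48.6) on LA. Then |WL| = |L − W| = 60.1.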